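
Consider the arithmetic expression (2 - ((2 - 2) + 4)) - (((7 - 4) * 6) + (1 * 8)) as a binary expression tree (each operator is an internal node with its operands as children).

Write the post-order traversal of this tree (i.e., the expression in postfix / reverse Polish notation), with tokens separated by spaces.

2 2 2 - 4 + - 7 4 - 6 * 1 8 * + -

Post-order on an expression tree gives postfix notation: for each operator, emit left operand, right operand, then the operator.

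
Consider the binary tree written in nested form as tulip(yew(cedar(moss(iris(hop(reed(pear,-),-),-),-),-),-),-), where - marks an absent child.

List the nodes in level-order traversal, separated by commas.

Level-order visits nodes level by level from the root, left to right within each level.
Level 0: tulip
Level 1: yew
Level 2: cedar
Level 3: moss
Level 4: iris
Level 5: hop
Level 6: reed
Level 7: pear

tulip, yew, cedar, moss, iris, hop, reed, pear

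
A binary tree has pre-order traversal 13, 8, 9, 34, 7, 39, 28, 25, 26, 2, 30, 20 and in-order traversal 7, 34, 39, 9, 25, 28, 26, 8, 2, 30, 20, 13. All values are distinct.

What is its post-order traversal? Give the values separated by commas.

The first element of pre-order is the root; it splits in-order into left and right subtrees.
Root 13: left subtree has 11 nodes {7, 34, 39, 9, 25, 28, 26, 8, 2, 30, 20}, right has 0 { }.
  Root 8: left subtree has 7 nodes {7, 34, 39, 9, 25, 28, 26}, right has 3 {2, 30, 20}.
    Root 9: left subtree has 3 nodes {7, 34, 39}, right has 3 {25, 28, 26}.
      Root 34: left subtree has 1 node {7}, right has 1 {39}.
      Root 28: left subtree has 1 node {25}, right has 1 {26}.
    Root 2: left subtree has 0 nodes { }, right has 2 {30, 20}.
      Root 30: left subtree has 0 nodes { }, right has 1 {20}.

7, 39, 34, 25, 26, 28, 9, 20, 30, 2, 8, 13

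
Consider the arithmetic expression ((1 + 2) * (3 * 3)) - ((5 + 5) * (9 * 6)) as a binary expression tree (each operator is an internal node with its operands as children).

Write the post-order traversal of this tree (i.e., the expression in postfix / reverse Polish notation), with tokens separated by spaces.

Post-order on an expression tree gives postfix notation: for each operator, emit left operand, right operand, then the operator.

1 2 + 3 3 * * 5 5 + 9 6 * * -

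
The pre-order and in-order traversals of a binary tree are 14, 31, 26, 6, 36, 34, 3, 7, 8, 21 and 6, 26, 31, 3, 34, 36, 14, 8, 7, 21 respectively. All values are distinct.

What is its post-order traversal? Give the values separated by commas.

6, 26, 3, 34, 36, 31, 8, 21, 7, 14

The first element of pre-order is the root; it splits in-order into left and right subtrees.
Root 14: left subtree has 6 nodes {6, 26, 31, 3, 34, 36}, right has 3 {8, 7, 21}.
  Root 31: left subtree has 2 nodes {6, 26}, right has 3 {3, 34, 36}.
    Root 26: left subtree has 1 node {6}, right has 0 { }.
    Root 36: left subtree has 2 nodes {3, 34}, right has 0 { }.
      Root 34: left subtree has 1 node {3}, right has 0 { }.
  Root 7: left subtree has 1 node {8}, right has 1 {21}.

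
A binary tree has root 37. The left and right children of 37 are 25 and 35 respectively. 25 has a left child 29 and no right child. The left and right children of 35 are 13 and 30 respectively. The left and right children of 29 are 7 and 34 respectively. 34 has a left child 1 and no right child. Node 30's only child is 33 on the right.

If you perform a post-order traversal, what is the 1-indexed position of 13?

Post-order visits the left subtree, then the right subtree, then the node.
At 37: go left to 25.
  At 25: go left to 29.
    At 29: go left to 7.
      7 is a leaf — visit 7.
    At 29: go right to 34.
      At 34: go left to 1.
        1 is a leaf — visit 1.
      At 34: no right child.
      Visit 34.
    Visit 29.
  At 25: no right child.
  Visit 25.
At 37: go right to 35.
  At 35: go left to 13.
    13 is a leaf — visit 13.
  At 35: go right to 30.
    At 30: no left child.
    At 30: go right to 33.
      33 is a leaf — visit 33.
    Visit 30.
  Visit 35.
Visit 37.
Full post-order sequence: 7, 1, 34, 29, 25, 13, 33, 30, 35, 37.

6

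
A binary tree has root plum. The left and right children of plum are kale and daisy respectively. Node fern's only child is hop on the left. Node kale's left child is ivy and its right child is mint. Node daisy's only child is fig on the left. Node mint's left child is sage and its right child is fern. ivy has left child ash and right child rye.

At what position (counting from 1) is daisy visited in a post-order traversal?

Post-order visits the left subtree, then the right subtree, then the node.
At plum: go left to kale.
  At kale: go left to ivy.
    At ivy: go left to ash.
      ash is a leaf — visit ash.
    At ivy: go right to rye.
      rye is a leaf — visit rye.
    Visit ivy.
  At kale: go right to mint.
    At mint: go left to sage.
      sage is a leaf — visit sage.
    At mint: go right to fern.
      At fern: go left to hop.
        hop is a leaf — visit hop.
      At fern: no right child.
      Visit fern.
    Visit mint.
  Visit kale.
At plum: go right to daisy.
  At daisy: go left to fig.
    fig is a leaf — visit fig.
  At daisy: no right child.
  Visit daisy.
Visit plum.
Full post-order sequence: ash, rye, ivy, sage, hop, fern, mint, kale, fig, daisy, plum.

10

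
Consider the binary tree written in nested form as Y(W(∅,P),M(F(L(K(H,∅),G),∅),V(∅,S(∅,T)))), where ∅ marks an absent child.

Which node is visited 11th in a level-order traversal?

T

Level-order visits nodes level by level from the root, left to right within each level.
Level 0: Y
Level 1: W, M
Level 2: P, F, V
Level 3: L, S
Level 4: K, G, T
Level 5: H
Full level-order sequence: Y, W, M, P, F, V, L, S, K, G, T, H.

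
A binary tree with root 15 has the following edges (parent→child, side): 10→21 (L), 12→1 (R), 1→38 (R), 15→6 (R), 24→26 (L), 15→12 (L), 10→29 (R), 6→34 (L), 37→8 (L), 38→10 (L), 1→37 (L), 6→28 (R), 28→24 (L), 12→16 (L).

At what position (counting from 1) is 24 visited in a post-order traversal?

12

Post-order visits the left subtree, then the right subtree, then the node.
At 15: go left to 12.
  At 12: go left to 16.
    16 is a leaf — visit 16.
  At 12: go right to 1.
    At 1: go left to 37.
      At 37: go left to 8.
        8 is a leaf — visit 8.
      At 37: no right child.
      Visit 37.
    At 1: go right to 38.
      At 38: go left to 10.
        At 10: go left to 21.
          21 is a leaf — visit 21.
        At 10: go right to 29.
          29 is a leaf — visit 29.
        Visit 10.
      At 38: no right child.
      Visit 38.
    Visit 1.
  Visit 12.
At 15: go right to 6.
  At 6: go left to 34.
    34 is a leaf — visit 34.
  At 6: go right to 28.
    At 28: go left to 24.
      At 24: go left to 26.
        26 is a leaf — visit 26.
      At 24: no right child.
      Visit 24.
    At 28: no right child.
    Visit 28.
  Visit 6.
Visit 15.
Full post-order sequence: 16, 8, 37, 21, 29, 10, 38, 1, 12, 34, 26, 24, 28, 6, 15.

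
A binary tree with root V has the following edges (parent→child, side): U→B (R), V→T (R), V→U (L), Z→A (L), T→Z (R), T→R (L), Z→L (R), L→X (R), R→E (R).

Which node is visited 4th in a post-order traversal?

Post-order visits the left subtree, then the right subtree, then the node.
At V: go left to U.
  At U: no left child.
  At U: go right to B.
    B is a leaf — visit B.
  Visit U.
At V: go right to T.
  At T: go left to R.
    At R: no left child.
    At R: go right to E.
      E is a leaf — visit E.
    Visit R.
  At T: go right to Z.
    At Z: go left to A.
      A is a leaf — visit A.
    At Z: go right to L.
      At L: no left child.
      At L: go right to X.
        X is a leaf — visit X.
      Visit L.
    Visit Z.
  Visit T.
Visit V.
Full post-order sequence: B, U, E, R, A, X, L, Z, T, V.

R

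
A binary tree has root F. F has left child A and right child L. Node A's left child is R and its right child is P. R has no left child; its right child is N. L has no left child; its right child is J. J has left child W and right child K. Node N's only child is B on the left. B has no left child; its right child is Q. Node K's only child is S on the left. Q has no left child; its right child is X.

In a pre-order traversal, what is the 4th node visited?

Pre-order visits the node, then its left subtree, then its right subtree.
Visit F.
At F: go left to A.
  Visit A.
  At A: go left to R.
    Visit R.
    At R: no left child.
    At R: go right to N.
      Visit N.
      At N: go left to B.
        Visit B.
        At B: no left child.
        At B: go right to Q.
          Visit Q.
          At Q: no left child.
          At Q: go right to X.
            X is a leaf — visit X.
      At N: no right child.
  At A: go right to P.
    P is a leaf — visit P.
At F: go right to L.
  Visit L.
  At L: no left child.
  At L: go right to J.
    Visit J.
    At J: go left to W.
      W is a leaf — visit W.
    At J: go right to K.
      Visit K.
      At K: go left to S.
        S is a leaf — visit S.
      At K: no right child.
Full pre-order sequence: F, A, R, N, B, Q, X, P, L, J, W, K, S.

N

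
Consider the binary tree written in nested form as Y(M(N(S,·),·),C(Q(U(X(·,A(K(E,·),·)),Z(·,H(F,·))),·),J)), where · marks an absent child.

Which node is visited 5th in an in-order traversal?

In-order visits the left subtree, then the node, then the right subtree.
At Y: go left to M.
  At M: go left to N.
    At N: go left to S.
      S is a leaf — visit S.
    Visit N.
    At N: no right child.
  Visit M.
  At M: no right child.
Visit Y.
At Y: go right to C.
  At C: go left to Q.
    At Q: go left to U.
      At U: go left to X.
        At X: no left child.
        Visit X.
        At X: go right to A.
          At A: go left to K.
            At K: go left to E.
              E is a leaf — visit E.
            Visit K.
            At K: no right child.
          Visit A.
          At A: no right child.
      Visit U.
      At U: go right to Z.
        At Z: no left child.
        Visit Z.
        At Z: go right to H.
          At H: go left to F.
            F is a leaf — visit F.
          Visit H.
          At H: no right child.
    Visit Q.
    At Q: no right child.
  Visit C.
  At C: go right to J.
    J is a leaf — visit J.
Full in-order sequence: S, N, M, Y, X, E, K, A, U, Z, F, H, Q, C, J.

X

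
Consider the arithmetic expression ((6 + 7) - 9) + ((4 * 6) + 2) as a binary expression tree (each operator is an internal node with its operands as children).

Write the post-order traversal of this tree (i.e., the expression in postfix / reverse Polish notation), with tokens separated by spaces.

Post-order on an expression tree gives postfix notation: for each operator, emit left operand, right operand, then the operator.

6 7 + 9 - 4 6 * 2 + +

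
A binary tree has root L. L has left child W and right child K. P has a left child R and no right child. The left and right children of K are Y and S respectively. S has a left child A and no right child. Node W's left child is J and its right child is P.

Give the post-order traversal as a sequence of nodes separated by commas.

J, R, P, W, Y, A, S, K, L

Post-order visits the left subtree, then the right subtree, then the node.
At L: go left to W.
  At W: go left to J.
    J is a leaf — visit J.
  At W: go right to P.
    At P: go left to R.
      R is a leaf — visit R.
    At P: no right child.
    Visit P.
  Visit W.
At L: go right to K.
  At K: go left to Y.
    Y is a leaf — visit Y.
  At K: go right to S.
    At S: go left to A.
      A is a leaf — visit A.
    At S: no right child.
    Visit S.
  Visit K.
Visit L.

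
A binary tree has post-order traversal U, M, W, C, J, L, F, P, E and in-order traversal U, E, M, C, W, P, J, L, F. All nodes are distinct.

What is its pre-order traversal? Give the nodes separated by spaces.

The last element of post-order is the root; it splits in-order into left and right subtrees.
Root E: left subtree has 1 node {U}, right has 7 {M, C, W, P, J, L, F}.
  Root P: left subtree has 3 nodes {M, C, W}, right has 3 {J, L, F}.
    Root C: left subtree has 1 node {M}, right has 1 {W}.
    Root F: left subtree has 2 nodes {J, L}, right has 0 { }.
      Root L: left subtree has 1 node {J}, right has 0 { }.

E U P C M W F L J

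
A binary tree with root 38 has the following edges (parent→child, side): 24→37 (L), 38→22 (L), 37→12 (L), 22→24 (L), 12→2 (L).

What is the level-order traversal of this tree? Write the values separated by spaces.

38 22 24 37 12 2

Level-order visits nodes level by level from the root, left to right within each level.
Level 0: 38
Level 1: 22
Level 2: 24
Level 3: 37
Level 4: 12
Level 5: 2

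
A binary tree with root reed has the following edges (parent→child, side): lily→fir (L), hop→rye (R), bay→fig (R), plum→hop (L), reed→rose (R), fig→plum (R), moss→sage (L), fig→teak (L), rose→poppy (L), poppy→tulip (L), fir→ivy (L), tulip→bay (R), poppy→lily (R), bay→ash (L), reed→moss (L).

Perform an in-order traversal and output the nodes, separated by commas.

In-order visits the left subtree, then the node, then the right subtree.
At reed: go left to moss.
  At moss: go left to sage.
    sage is a leaf — visit sage.
  Visit moss.
  At moss: no right child.
Visit reed.
At reed: go right to rose.
  At rose: go left to poppy.
    At poppy: go left to tulip.
      At tulip: no left child.
      Visit tulip.
      At tulip: go right to bay.
        At bay: go left to ash.
          ash is a leaf — visit ash.
        Visit bay.
        At bay: go right to fig.
          At fig: go left to teak.
            teak is a leaf — visit teak.
          Visit fig.
          At fig: go right to plum.
            At plum: go left to hop.
              At hop: no left child.
              Visit hop.
              At hop: go right to rye.
                rye is a leaf — visit rye.
            Visit plum.
            At plum: no right child.
    Visit poppy.
    At poppy: go right to lily.
      At lily: go left to fir.
        At fir: go left to ivy.
          ivy is a leaf — visit ivy.
        Visit fir.
        At fir: no right child.
      Visit lily.
      At lily: no right child.
  Visit rose.
  At rose: no right child.

sage, moss, reed, tulip, ash, bay, teak, fig, hop, rye, plum, poppy, ivy, fir, lily, rose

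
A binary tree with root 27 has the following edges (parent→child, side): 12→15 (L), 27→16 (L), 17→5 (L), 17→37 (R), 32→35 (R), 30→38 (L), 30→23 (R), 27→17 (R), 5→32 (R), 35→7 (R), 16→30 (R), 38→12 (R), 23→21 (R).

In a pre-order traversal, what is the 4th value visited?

38

Pre-order visits the node, then its left subtree, then its right subtree.
Visit 27.
At 27: go left to 16.
  Visit 16.
  At 16: no left child.
  At 16: go right to 30.
    Visit 30.
    At 30: go left to 38.
      Visit 38.
      At 38: no left child.
      At 38: go right to 12.
        Visit 12.
        At 12: go left to 15.
          15 is a leaf — visit 15.
        At 12: no right child.
    At 30: go right to 23.
      Visit 23.
      At 23: no left child.
      At 23: go right to 21.
        21 is a leaf — visit 21.
At 27: go right to 17.
  Visit 17.
  At 17: go left to 5.
    Visit 5.
    At 5: no left child.
    At 5: go right to 32.
      Visit 32.
      At 32: no left child.
      At 32: go right to 35.
        Visit 35.
        At 35: no left child.
        At 35: go right to 7.
          7 is a leaf — visit 7.
  At 17: go right to 37.
    37 is a leaf — visit 37.
Full pre-order sequence: 27, 16, 30, 38, 12, 15, 23, 21, 17, 5, 32, 35, 7, 37.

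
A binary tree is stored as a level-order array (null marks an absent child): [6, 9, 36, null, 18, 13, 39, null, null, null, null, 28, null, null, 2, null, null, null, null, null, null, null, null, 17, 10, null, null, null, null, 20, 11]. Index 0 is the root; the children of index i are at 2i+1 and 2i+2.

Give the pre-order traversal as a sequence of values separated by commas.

6, 9, 18, 36, 13, 28, 17, 10, 39, 2, 20, 11

Pre-order visits the node, then its left subtree, then its right subtree.
Visit 6.
At 6: go left to 9.
  Visit 9.
  At 9: no left child.
  At 9: go right to 18.
    18 is a leaf — visit 18.
At 6: go right to 36.
  Visit 36.
  At 36: go left to 13.
    Visit 13.
    At 13: go left to 28.
      Visit 28.
      At 28: go left to 17.
        17 is a leaf — visit 17.
      At 28: go right to 10.
        10 is a leaf — visit 10.
    At 13: no right child.
  At 36: go right to 39.
    Visit 39.
    At 39: no left child.
    At 39: go right to 2.
      Visit 2.
      At 2: go left to 20.
        20 is a leaf — visit 20.
      At 2: go right to 11.
        11 is a leaf — visit 11.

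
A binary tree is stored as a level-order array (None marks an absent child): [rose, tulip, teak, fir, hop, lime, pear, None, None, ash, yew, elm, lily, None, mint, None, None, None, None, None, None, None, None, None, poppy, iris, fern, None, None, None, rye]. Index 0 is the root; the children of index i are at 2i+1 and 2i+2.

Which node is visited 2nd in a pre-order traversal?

Pre-order visits the node, then its left subtree, then its right subtree.
Visit rose.
At rose: go left to tulip.
  Visit tulip.
  At tulip: go left to fir.
    fir is a leaf — visit fir.
  At tulip: go right to hop.
    Visit hop.
    At hop: go left to ash.
      ash is a leaf — visit ash.
    At hop: go right to yew.
      yew is a leaf — visit yew.
At rose: go right to teak.
  Visit teak.
  At teak: go left to lime.
    Visit lime.
    At lime: go left to elm.
      Visit elm.
      At elm: no left child.
      At elm: go right to poppy.
        poppy is a leaf — visit poppy.
    At lime: go right to lily.
      Visit lily.
      At lily: go left to iris.
        iris is a leaf — visit iris.
      At lily: go right to fern.
        fern is a leaf — visit fern.
  At teak: go right to pear.
    Visit pear.
    At pear: no left child.
    At pear: go right to mint.
      Visit mint.
      At mint: no left child.
      At mint: go right to rye.
        rye is a leaf — visit rye.
Full pre-order sequence: rose, tulip, fir, hop, ash, yew, teak, lime, elm, poppy, lily, iris, fern, pear, mint, rye.

tulip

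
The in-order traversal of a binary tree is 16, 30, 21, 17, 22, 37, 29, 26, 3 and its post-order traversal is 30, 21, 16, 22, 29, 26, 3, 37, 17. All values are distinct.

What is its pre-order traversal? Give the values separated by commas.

The last element of post-order is the root; it splits in-order into left and right subtrees.
Root 17: left subtree has 3 nodes {16, 30, 21}, right has 5 {22, 37, 29, 26, 3}.
  Root 16: left subtree has 0 nodes { }, right has 2 {30, 21}.
    Root 21: left subtree has 1 node {30}, right has 0 { }.
  Root 37: left subtree has 1 node {22}, right has 3 {29, 26, 3}.
    Root 3: left subtree has 2 nodes {29, 26}, right has 0 { }.
      Root 26: left subtree has 1 node {29}, right has 0 { }.

17, 16, 21, 30, 37, 22, 3, 26, 29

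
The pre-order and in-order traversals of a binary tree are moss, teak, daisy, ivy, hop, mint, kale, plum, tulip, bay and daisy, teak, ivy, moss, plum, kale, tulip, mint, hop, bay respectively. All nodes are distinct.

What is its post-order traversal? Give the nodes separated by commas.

daisy, ivy, teak, plum, tulip, kale, mint, bay, hop, moss

The first element of pre-order is the root; it splits in-order into left and right subtrees.
Root moss: left subtree has 3 nodes {daisy, teak, ivy}, right has 6 {plum, kale, tulip, mint, hop, bay}.
  Root teak: left subtree has 1 node {daisy}, right has 1 {ivy}.
  Root hop: left subtree has 4 nodes {plum, kale, tulip, mint}, right has 1 {bay}.
    Root mint: left subtree has 3 nodes {plum, kale, tulip}, right has 0 { }.
      Root kale: left subtree has 1 node {plum}, right has 1 {tulip}.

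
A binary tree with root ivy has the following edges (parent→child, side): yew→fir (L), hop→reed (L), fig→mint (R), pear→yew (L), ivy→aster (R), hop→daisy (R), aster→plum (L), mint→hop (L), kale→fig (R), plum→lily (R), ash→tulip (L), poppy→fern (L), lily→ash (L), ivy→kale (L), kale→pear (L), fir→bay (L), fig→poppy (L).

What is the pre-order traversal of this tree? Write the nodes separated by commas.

Pre-order visits the node, then its left subtree, then its right subtree.
Visit ivy.
At ivy: go left to kale.
  Visit kale.
  At kale: go left to pear.
    Visit pear.
    At pear: go left to yew.
      Visit yew.
      At yew: go left to fir.
        Visit fir.
        At fir: go left to bay.
          bay is a leaf — visit bay.
        At fir: no right child.
      At yew: no right child.
    At pear: no right child.
  At kale: go right to fig.
    Visit fig.
    At fig: go left to poppy.
      Visit poppy.
      At poppy: go left to fern.
        fern is a leaf — visit fern.
      At poppy: no right child.
    At fig: go right to mint.
      Visit mint.
      At mint: go left to hop.
        Visit hop.
        At hop: go left to reed.
          reed is a leaf — visit reed.
        At hop: go right to daisy.
          daisy is a leaf — visit daisy.
      At mint: no right child.
At ivy: go right to aster.
  Visit aster.
  At aster: go left to plum.
    Visit plum.
    At plum: no left child.
    At plum: go right to lily.
      Visit lily.
      At lily: go left to ash.
        Visit ash.
        At ash: go left to tulip.
          tulip is a leaf — visit tulip.
        At ash: no right child.
      At lily: no right child.
  At aster: no right child.

ivy, kale, pear, yew, fir, bay, fig, poppy, fern, mint, hop, reed, daisy, aster, plum, lily, ash, tulip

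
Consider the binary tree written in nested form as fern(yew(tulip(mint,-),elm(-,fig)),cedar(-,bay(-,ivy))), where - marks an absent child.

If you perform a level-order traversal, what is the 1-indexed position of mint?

7

Level-order visits nodes level by level from the root, left to right within each level.
Level 0: fern
Level 1: yew, cedar
Level 2: tulip, elm, bay
Level 3: mint, fig, ivy
Full level-order sequence: fern, yew, cedar, tulip, elm, bay, mint, fig, ivy.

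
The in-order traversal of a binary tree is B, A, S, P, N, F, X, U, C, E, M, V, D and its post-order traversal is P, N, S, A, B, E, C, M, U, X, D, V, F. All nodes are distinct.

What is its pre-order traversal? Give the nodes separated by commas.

F, B, A, S, N, P, V, X, U, M, C, E, D

The last element of post-order is the root; it splits in-order into left and right subtrees.
Root F: left subtree has 5 nodes {B, A, S, P, N}, right has 7 {X, U, C, E, M, V, D}.
  Root B: left subtree has 0 nodes { }, right has 4 {A, S, P, N}.
    Root A: left subtree has 0 nodes { }, right has 3 {S, P, N}.
      Root S: left subtree has 0 nodes { }, right has 2 {P, N}.
        Root N: left subtree has 1 node {P}, right has 0 { }.
  Root V: left subtree has 5 nodes {X, U, C, E, M}, right has 1 {D}.
    Root X: left subtree has 0 nodes { }, right has 4 {U, C, E, M}.
      Root U: left subtree has 0 nodes { }, right has 3 {C, E, M}.
        Root M: left subtree has 2 nodes {C, E}, right has 0 { }.
          Root C: left subtree has 0 nodes { }, right has 1 {E}.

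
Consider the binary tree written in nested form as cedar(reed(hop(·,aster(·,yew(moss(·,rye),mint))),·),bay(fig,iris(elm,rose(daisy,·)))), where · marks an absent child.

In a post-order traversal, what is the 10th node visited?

Post-order visits the left subtree, then the right subtree, then the node.
At cedar: go left to reed.
  At reed: go left to hop.
    At hop: no left child.
    At hop: go right to aster.
      At aster: no left child.
      At aster: go right to yew.
        At yew: go left to moss.
          At moss: no left child.
          At moss: go right to rye.
            rye is a leaf — visit rye.
          Visit moss.
        At yew: go right to mint.
          mint is a leaf — visit mint.
        Visit yew.
      Visit aster.
    Visit hop.
  At reed: no right child.
  Visit reed.
At cedar: go right to bay.
  At bay: go left to fig.
    fig is a leaf — visit fig.
  At bay: go right to iris.
    At iris: go left to elm.
      elm is a leaf — visit elm.
    At iris: go right to rose.
      At rose: go left to daisy.
        daisy is a leaf — visit daisy.
      At rose: no right child.
      Visit rose.
    Visit iris.
  Visit bay.
Visit cedar.
Full post-order sequence: rye, moss, mint, yew, aster, hop, reed, fig, elm, daisy, rose, iris, bay, cedar.

daisy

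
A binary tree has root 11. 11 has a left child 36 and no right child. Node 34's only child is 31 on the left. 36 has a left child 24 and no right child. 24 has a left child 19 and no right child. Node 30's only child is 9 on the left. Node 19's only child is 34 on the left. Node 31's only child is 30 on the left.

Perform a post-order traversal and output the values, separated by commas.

9, 30, 31, 34, 19, 24, 36, 11

Post-order visits the left subtree, then the right subtree, then the node.
At 11: go left to 36.
  At 36: go left to 24.
    At 24: go left to 19.
      At 19: go left to 34.
        At 34: go left to 31.
          At 31: go left to 30.
            At 30: go left to 9.
              9 is a leaf — visit 9.
            At 30: no right child.
            Visit 30.
          At 31: no right child.
          Visit 31.
        At 34: no right child.
        Visit 34.
      At 19: no right child.
      Visit 19.
    At 24: no right child.
    Visit 24.
  At 36: no right child.
  Visit 36.
At 11: no right child.
Visit 11.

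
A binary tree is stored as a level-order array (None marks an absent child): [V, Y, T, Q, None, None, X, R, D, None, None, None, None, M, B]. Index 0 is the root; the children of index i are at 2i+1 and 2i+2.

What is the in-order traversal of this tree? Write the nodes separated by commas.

R, Q, D, Y, V, T, M, X, B

In-order visits the left subtree, then the node, then the right subtree.
At V: go left to Y.
  At Y: go left to Q.
    At Q: go left to R.
      R is a leaf — visit R.
    Visit Q.
    At Q: go right to D.
      D is a leaf — visit D.
  Visit Y.
  At Y: no right child.
Visit V.
At V: go right to T.
  At T: no left child.
  Visit T.
  At T: go right to X.
    At X: go left to M.
      M is a leaf — visit M.
    Visit X.
    At X: go right to B.
      B is a leaf — visit B.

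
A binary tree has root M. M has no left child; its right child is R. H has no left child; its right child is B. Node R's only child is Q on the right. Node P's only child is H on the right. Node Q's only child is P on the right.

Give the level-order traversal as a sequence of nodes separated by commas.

M, R, Q, P, H, B

Level-order visits nodes level by level from the root, left to right within each level.
Level 0: M
Level 1: R
Level 2: Q
Level 3: P
Level 4: H
Level 5: B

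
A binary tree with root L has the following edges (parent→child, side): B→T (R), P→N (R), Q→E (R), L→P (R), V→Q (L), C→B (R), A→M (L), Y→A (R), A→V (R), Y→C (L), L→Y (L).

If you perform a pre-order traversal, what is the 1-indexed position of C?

Pre-order visits the node, then its left subtree, then its right subtree.
Visit L.
At L: go left to Y.
  Visit Y.
  At Y: go left to C.
    Visit C.
    At C: no left child.
    At C: go right to B.
      Visit B.
      At B: no left child.
      At B: go right to T.
        T is a leaf — visit T.
  At Y: go right to A.
    Visit A.
    At A: go left to M.
      M is a leaf — visit M.
    At A: go right to V.
      Visit V.
      At V: go left to Q.
        Visit Q.
        At Q: no left child.
        At Q: go right to E.
          E is a leaf — visit E.
      At V: no right child.
At L: go right to P.
  Visit P.
  At P: no left child.
  At P: go right to N.
    N is a leaf — visit N.
Full pre-order sequence: L, Y, C, B, T, A, M, V, Q, E, P, N.

3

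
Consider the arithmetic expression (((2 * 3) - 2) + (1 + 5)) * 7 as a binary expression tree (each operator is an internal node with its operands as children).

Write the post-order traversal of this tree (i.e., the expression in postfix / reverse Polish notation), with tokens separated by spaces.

2 3 * 2 - 1 5 + + 7 *

Post-order on an expression tree gives postfix notation: for each operator, emit left operand, right operand, then the operator.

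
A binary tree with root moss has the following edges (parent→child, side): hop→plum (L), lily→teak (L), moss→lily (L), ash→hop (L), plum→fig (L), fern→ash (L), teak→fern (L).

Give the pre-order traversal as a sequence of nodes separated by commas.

moss, lily, teak, fern, ash, hop, plum, fig

Pre-order visits the node, then its left subtree, then its right subtree.
Visit moss.
At moss: go left to lily.
  Visit lily.
  At lily: go left to teak.
    Visit teak.
    At teak: go left to fern.
      Visit fern.
      At fern: go left to ash.
        Visit ash.
        At ash: go left to hop.
          Visit hop.
          At hop: go left to plum.
            Visit plum.
            At plum: go left to fig.
              fig is a leaf — visit fig.
            At plum: no right child.
          At hop: no right child.
        At ash: no right child.
      At fern: no right child.
    At teak: no right child.
  At lily: no right child.
At moss: no right child.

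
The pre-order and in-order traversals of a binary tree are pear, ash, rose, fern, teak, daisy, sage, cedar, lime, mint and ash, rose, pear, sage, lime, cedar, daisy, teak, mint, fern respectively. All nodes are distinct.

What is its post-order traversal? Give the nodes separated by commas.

The first element of pre-order is the root; it splits in-order into left and right subtrees.
Root pear: left subtree has 2 nodes {ash, rose}, right has 7 {sage, lime, cedar, daisy, teak, mint, fern}.
  Root ash: left subtree has 0 nodes { }, right has 1 {rose}.
  Root fern: left subtree has 6 nodes {sage, lime, cedar, daisy, teak, mint}, right has 0 { }.
    Root teak: left subtree has 4 nodes {sage, lime, cedar, daisy}, right has 1 {mint}.
      Root daisy: left subtree has 3 nodes {sage, lime, cedar}, right has 0 { }.
        Root sage: left subtree has 0 nodes { }, right has 2 {lime, cedar}.
          Root cedar: left subtree has 1 node {lime}, right has 0 { }.

rose, ash, lime, cedar, sage, daisy, mint, teak, fern, pear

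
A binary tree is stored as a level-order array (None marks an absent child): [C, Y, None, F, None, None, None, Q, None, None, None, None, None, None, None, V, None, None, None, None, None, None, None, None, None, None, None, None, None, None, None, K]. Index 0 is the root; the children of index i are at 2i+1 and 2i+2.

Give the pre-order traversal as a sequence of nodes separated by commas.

C, Y, F, Q, V, K

Pre-order visits the node, then its left subtree, then its right subtree.
Visit C.
At C: go left to Y.
  Visit Y.
  At Y: go left to F.
    Visit F.
    At F: go left to Q.
      Visit Q.
      At Q: go left to V.
        Visit V.
        At V: go left to K.
          K is a leaf — visit K.
        At V: no right child.
      At Q: no right child.
    At F: no right child.
  At Y: no right child.
At C: no right child.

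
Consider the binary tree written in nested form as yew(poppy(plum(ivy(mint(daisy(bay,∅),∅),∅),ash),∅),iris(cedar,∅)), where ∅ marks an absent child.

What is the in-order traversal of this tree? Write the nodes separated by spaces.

In-order visits the left subtree, then the node, then the right subtree.
At yew: go left to poppy.
  At poppy: go left to plum.
    At plum: go left to ivy.
      At ivy: go left to mint.
        At mint: go left to daisy.
          At daisy: go left to bay.
            bay is a leaf — visit bay.
          Visit daisy.
          At daisy: no right child.
        Visit mint.
        At mint: no right child.
      Visit ivy.
      At ivy: no right child.
    Visit plum.
    At plum: go right to ash.
      ash is a leaf — visit ash.
  Visit poppy.
  At poppy: no right child.
Visit yew.
At yew: go right to iris.
  At iris: go left to cedar.
    cedar is a leaf — visit cedar.
  Visit iris.
  At iris: no right child.

bay daisy mint ivy plum ash poppy yew cedar iris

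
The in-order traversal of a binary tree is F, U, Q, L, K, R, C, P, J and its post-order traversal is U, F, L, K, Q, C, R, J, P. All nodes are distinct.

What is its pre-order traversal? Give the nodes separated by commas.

The last element of post-order is the root; it splits in-order into left and right subtrees.
Root P: left subtree has 7 nodes {F, U, Q, L, K, R, C}, right has 1 {J}.
  Root R: left subtree has 5 nodes {F, U, Q, L, K}, right has 1 {C}.
    Root Q: left subtree has 2 nodes {F, U}, right has 2 {L, K}.
      Root F: left subtree has 0 nodes { }, right has 1 {U}.
      Root K: left subtree has 1 node {L}, right has 0 { }.

P, R, Q, F, U, K, L, C, J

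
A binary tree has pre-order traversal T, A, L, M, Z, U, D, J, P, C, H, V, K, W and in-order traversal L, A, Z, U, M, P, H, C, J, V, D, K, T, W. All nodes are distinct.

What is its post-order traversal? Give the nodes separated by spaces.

L U Z H C P V J K D M A W T

The first element of pre-order is the root; it splits in-order into left and right subtrees.
Root T: left subtree has 12 nodes {L, A, Z, U, M, P, H, C, J, V, D, K}, right has 1 {W}.
  Root A: left subtree has 1 node {L}, right has 10 {Z, U, M, P, H, C, J, V, D, K}.
    Root M: left subtree has 2 nodes {Z, U}, right has 7 {P, H, C, J, V, D, K}.
      Root Z: left subtree has 0 nodes { }, right has 1 {U}.
      Root D: left subtree has 5 nodes {P, H, C, J, V}, right has 1 {K}.
        Root J: left subtree has 3 nodes {P, H, C}, right has 1 {V}.
          Root P: left subtree has 0 nodes { }, right has 2 {H, C}.
            Root C: left subtree has 1 node {H}, right has 0 { }.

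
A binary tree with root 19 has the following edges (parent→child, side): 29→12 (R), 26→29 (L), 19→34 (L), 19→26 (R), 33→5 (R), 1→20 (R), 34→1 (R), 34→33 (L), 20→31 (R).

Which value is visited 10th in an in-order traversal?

In-order visits the left subtree, then the node, then the right subtree.
At 19: go left to 34.
  At 34: go left to 33.
    At 33: no left child.
    Visit 33.
    At 33: go right to 5.
      5 is a leaf — visit 5.
  Visit 34.
  At 34: go right to 1.
    At 1: no left child.
    Visit 1.
    At 1: go right to 20.
      At 20: no left child.
      Visit 20.
      At 20: go right to 31.
        31 is a leaf — visit 31.
Visit 19.
At 19: go right to 26.
  At 26: go left to 29.
    At 29: no left child.
    Visit 29.
    At 29: go right to 12.
      12 is a leaf — visit 12.
  Visit 26.
  At 26: no right child.
Full in-order sequence: 33, 5, 34, 1, 20, 31, 19, 29, 12, 26.

26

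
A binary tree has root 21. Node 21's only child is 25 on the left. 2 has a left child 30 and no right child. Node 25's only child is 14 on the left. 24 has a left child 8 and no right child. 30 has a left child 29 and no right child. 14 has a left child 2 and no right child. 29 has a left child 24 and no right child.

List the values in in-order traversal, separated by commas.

In-order visits the left subtree, then the node, then the right subtree.
At 21: go left to 25.
  At 25: go left to 14.
    At 14: go left to 2.
      At 2: go left to 30.
        At 30: go left to 29.
          At 29: go left to 24.
            At 24: go left to 8.
              8 is a leaf — visit 8.
            Visit 24.
            At 24: no right child.
          Visit 29.
          At 29: no right child.
        Visit 30.
        At 30: no right child.
      Visit 2.
      At 2: no right child.
    Visit 14.
    At 14: no right child.
  Visit 25.
  At 25: no right child.
Visit 21.
At 21: no right child.

8, 24, 29, 30, 2, 14, 25, 21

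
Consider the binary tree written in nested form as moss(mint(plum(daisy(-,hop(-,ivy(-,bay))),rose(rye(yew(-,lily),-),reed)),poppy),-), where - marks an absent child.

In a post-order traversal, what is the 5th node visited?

Post-order visits the left subtree, then the right subtree, then the node.
At moss: go left to mint.
  At mint: go left to plum.
    At plum: go left to daisy.
      At daisy: no left child.
      At daisy: go right to hop.
        At hop: no left child.
        At hop: go right to ivy.
          At ivy: no left child.
          At ivy: go right to bay.
            bay is a leaf — visit bay.
          Visit ivy.
        Visit hop.
      Visit daisy.
    At plum: go right to rose.
      At rose: go left to rye.
        At rye: go left to yew.
          At yew: no left child.
          At yew: go right to lily.
            lily is a leaf — visit lily.
          Visit yew.
        At rye: no right child.
        Visit rye.
      At rose: go right to reed.
        reed is a leaf — visit reed.
      Visit rose.
    Visit plum.
  At mint: go right to poppy.
    poppy is a leaf — visit poppy.
  Visit mint.
At moss: no right child.
Visit moss.
Full post-order sequence: bay, ivy, hop, daisy, lily, yew, rye, reed, rose, plum, poppy, mint, moss.

lily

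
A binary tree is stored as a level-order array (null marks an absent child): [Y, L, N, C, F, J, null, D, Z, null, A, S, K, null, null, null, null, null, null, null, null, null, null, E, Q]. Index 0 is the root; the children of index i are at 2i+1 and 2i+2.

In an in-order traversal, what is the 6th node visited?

A

In-order visits the left subtree, then the node, then the right subtree.
At Y: go left to L.
  At L: go left to C.
    At C: go left to D.
      D is a leaf — visit D.
    Visit C.
    At C: go right to Z.
      Z is a leaf — visit Z.
  Visit L.
  At L: go right to F.
    At F: no left child.
    Visit F.
    At F: go right to A.
      A is a leaf — visit A.
Visit Y.
At Y: go right to N.
  At N: go left to J.
    At J: go left to S.
      At S: go left to E.
        E is a leaf — visit E.
      Visit S.
      At S: go right to Q.
        Q is a leaf — visit Q.
    Visit J.
    At J: go right to K.
      K is a leaf — visit K.
  Visit N.
  At N: no right child.
Full in-order sequence: D, C, Z, L, F, A, Y, E, S, Q, J, K, N.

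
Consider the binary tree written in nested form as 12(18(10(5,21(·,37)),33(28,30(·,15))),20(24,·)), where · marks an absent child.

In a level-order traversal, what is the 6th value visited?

Level-order visits nodes level by level from the root, left to right within each level.
Level 0: 12
Level 1: 18, 20
Level 2: 10, 33, 24
Level 3: 5, 21, 28, 30
Level 4: 37, 15
Full level-order sequence: 12, 18, 20, 10, 33, 24, 5, 21, 28, 30, 37, 15.

24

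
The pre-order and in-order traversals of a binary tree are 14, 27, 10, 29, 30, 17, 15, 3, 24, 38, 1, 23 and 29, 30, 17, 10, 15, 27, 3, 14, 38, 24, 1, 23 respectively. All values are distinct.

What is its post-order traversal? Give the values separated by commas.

17, 30, 29, 15, 10, 3, 27, 38, 23, 1, 24, 14

The first element of pre-order is the root; it splits in-order into left and right subtrees.
Root 14: left subtree has 7 nodes {29, 30, 17, 10, 15, 27, 3}, right has 4 {38, 24, 1, 23}.
  Root 27: left subtree has 5 nodes {29, 30, 17, 10, 15}, right has 1 {3}.
    Root 10: left subtree has 3 nodes {29, 30, 17}, right has 1 {15}.
      Root 29: left subtree has 0 nodes { }, right has 2 {30, 17}.
        Root 30: left subtree has 0 nodes { }, right has 1 {17}.
  Root 24: left subtree has 1 node {38}, right has 2 {1, 23}.
    Root 1: left subtree has 0 nodes { }, right has 1 {23}.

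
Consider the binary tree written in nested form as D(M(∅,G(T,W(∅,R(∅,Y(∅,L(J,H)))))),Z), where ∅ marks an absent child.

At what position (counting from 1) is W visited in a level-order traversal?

6

Level-order visits nodes level by level from the root, left to right within each level.
Level 0: D
Level 1: M, Z
Level 2: G
Level 3: T, W
Level 4: R
Level 5: Y
Level 6: L
Level 7: J, H
Full level-order sequence: D, M, Z, G, T, W, R, Y, L, J, H.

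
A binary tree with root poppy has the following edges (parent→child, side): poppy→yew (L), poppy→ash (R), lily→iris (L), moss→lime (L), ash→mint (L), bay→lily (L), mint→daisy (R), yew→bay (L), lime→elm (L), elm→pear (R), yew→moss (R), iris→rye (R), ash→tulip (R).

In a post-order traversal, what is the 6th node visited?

elm

Post-order visits the left subtree, then the right subtree, then the node.
At poppy: go left to yew.
  At yew: go left to bay.
    At bay: go left to lily.
      At lily: go left to iris.
        At iris: no left child.
        At iris: go right to rye.
          rye is a leaf — visit rye.
        Visit iris.
      At lily: no right child.
      Visit lily.
    At bay: no right child.
    Visit bay.
  At yew: go right to moss.
    At moss: go left to lime.
      At lime: go left to elm.
        At elm: no left child.
        At elm: go right to pear.
          pear is a leaf — visit pear.
        Visit elm.
      At lime: no right child.
      Visit lime.
    At moss: no right child.
    Visit moss.
  Visit yew.
At poppy: go right to ash.
  At ash: go left to mint.
    At mint: no left child.
    At mint: go right to daisy.
      daisy is a leaf — visit daisy.
    Visit mint.
  At ash: go right to tulip.
    tulip is a leaf — visit tulip.
  Visit ash.
Visit poppy.
Full post-order sequence: rye, iris, lily, bay, pear, elm, lime, moss, yew, daisy, mint, tulip, ash, poppy.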